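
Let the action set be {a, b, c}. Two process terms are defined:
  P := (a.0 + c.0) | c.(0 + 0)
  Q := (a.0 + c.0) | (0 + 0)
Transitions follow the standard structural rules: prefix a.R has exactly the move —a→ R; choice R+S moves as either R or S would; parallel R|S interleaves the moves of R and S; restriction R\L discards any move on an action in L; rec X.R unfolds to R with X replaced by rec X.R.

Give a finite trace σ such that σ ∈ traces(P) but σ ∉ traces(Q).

ac

LTS(P): 4 reachable states
  s0 = (a.0 + c.0) | c.(0 + 0) | --a--▸ s1, --c--▸ s1, --c--▸ s2
  s1 = 0 | c.(0 + 0) | --c--▸ s3
  s2 = (a.0 + c.0) | (0 + 0) | --a--▸ s3, --c--▸ s3
  s3 = 0 | (0 + 0) | deadlocked
LTS(Q): 2 reachable states
  t0 = (a.0 + c.0) | (0 + 0) | --a--▸ t1, --c--▸ t1
  t1 = 0 | (0 + 0) | deadlocked
Run σ = ⟨ac⟩ on P: start {s0}
  after a @ step 1: {s1}
  after c @ step 2: {s3}
  ✓ P
Run σ = ⟨ac⟩ on Q: start {t0}
  after a @ step 1: {t1}
  after c @ step 2: ∅  — Q cannot continue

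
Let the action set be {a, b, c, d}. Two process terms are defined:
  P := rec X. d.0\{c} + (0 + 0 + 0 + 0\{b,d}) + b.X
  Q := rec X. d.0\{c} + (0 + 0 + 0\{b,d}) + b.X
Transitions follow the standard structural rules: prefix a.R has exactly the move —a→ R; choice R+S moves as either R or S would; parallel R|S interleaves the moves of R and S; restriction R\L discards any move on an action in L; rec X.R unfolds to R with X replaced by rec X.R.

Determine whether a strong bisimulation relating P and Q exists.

YES

Reachable graph of P (2 states):
  u0 = rec X. d.0\{c} + (0 + 0 + 0 + 0\{b,d}) + b.X → --b--▸ u0, --d--▸ u1
  u1 = 0\{c} → deadlocked
Reachable graph of Q (2 states):
  v0 = rec X. d.0\{c} + (0 + 0 + 0\{b,d}) + b.X → --b--▸ v0, --d--▸ v1
  v1 = 0\{c} → deadlocked
Partition-refinement fixed point:
  B0 = {u0, v0}
  B1 = {u1, v1}
u0 ∈ B0, v0 ∈ B0 → same block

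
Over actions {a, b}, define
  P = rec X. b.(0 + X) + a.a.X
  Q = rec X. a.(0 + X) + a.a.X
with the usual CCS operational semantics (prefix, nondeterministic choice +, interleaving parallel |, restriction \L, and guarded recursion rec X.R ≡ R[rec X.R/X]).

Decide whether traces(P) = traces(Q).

LTS(P): 3 reachable states
  p0 = rec X. b.(0 + X) + a.a.X → =a=> p1, =b=> p2
  p1 = a.(rec X. b.(0 + X) + a.a.X) → =a=> p0
  p2 = 0 + (rec X. b.(0 + X) + a.a.X) → =a=> p1, =b=> p2
LTS(Q): 3 reachable states
  q0 = rec X. a.(0 + X) + a.a.X → =a=> q1, =a=> q2
  q1 = 0 + (rec X. a.(0 + X) + a.a.X) → =a=> q1, =a=> q2
  q2 = a.(rec X. a.(0 + X) + a.a.X) → =a=> q0
Executing b from P (initial set {p0}):
  step 1 (b): {p2}
  P completes σ.
Executing b from Q (initial set {q0}):
  step 1 (b): ∅  — Q cannot continue

traces(P) ≠ traces(Q) — witness ⟨b⟩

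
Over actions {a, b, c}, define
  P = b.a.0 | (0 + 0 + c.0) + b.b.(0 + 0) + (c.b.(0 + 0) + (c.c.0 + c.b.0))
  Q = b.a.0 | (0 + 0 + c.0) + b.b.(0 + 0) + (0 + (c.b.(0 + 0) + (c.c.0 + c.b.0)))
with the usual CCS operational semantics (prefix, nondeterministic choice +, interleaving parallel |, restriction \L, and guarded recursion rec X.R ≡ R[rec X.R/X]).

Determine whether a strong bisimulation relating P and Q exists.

LTS(P): 11 reachable states
  u0 = b.a.0 | (0 + 0 + c.0) + b.b.(0 + 0) + (c.b.(0 + 0) + (c.c.0 + c.b.0)) :: —b→ u1, —b→ u2, —c→ u2, —c→ u3, —c→ u4, —c→ u5
  u1 = a.0 | (0 + 0 + c.0) :: —a→ u6, —c→ u7
  u2 = b.(0 + 0) :: —b→ u8
  u3 = b.0 :: —b→ u9
  u4 = b.a.0 | 0 :: —b→ u7
  u5 = c.0 :: —c→ u9
  u6 = 0 | (0 + 0 + c.0) :: —c→ u10
  u7 = a.0 | 0 :: —a→ u10
  u8 = 0 + 0 :: stopped
  u9 = 0 :: stopped
  u10 = 0 | 0 :: stopped
LTS(Q): 11 reachable states
  v0 = b.a.0 | (0 + 0 + c.0) + b.b.(0 + 0) + (0 + (c.b.(0 + 0) + (c.c.0 + c.b.0))) :: —b→ v1, —b→ v2, —c→ v2, —c→ v3, —c→ v4, —c→ v5
  v1 = a.0 | (0 + 0 + c.0) :: —a→ v6, —c→ v7
  v2 = b.(0 + 0) :: —b→ v8
  v3 = b.0 :: —b→ v9
  v4 = b.a.0 | 0 :: —b→ v7
  v5 = c.0 :: —c→ v9
  v6 = 0 | (0 + 0 + c.0) :: —c→ v10
  v7 = a.0 | 0 :: —a→ v10
  v8 = 0 + 0 :: stopped
  v9 = 0 :: stopped
  v10 = 0 | 0 :: stopped
Bisimilarity quotient blocks:
  B0 = {u0, v0}
  B1 = {u2, u3, v2, v3}
  B2 = {u10, u8, u9, v10, v8, v9}
  B3 = {u4, v4}
  B4 = {u7, v7}
  B5 = {u1, v1}
  B6 = {u5, u6, v5, v6}
u0 ∈ B0, v0 ∈ B0 → same block

P ~ Q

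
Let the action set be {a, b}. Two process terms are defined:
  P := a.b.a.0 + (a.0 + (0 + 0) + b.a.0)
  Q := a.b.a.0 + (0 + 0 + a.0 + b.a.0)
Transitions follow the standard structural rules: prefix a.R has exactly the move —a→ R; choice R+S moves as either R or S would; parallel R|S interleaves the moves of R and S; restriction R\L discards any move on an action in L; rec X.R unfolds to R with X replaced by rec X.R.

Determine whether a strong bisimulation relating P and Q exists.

P ~ Q

P's transition system — 4 states:
  m0 = a.b.a.0 + (a.0 + (0 + 0) + b.a.0) | —a→ m1, —a→ m2, —b→ m3
  m1 = 0 | ∅
  m2 = b.a.0 | —b→ m3
  m3 = a.0 | —a→ m1
Q's transition system — 4 states:
  n0 = a.b.a.0 + (0 + 0 + a.0 + b.a.0) | —a→ n1, —a→ n2, —b→ n3
  n1 = 0 | ∅
  n2 = b.a.0 | —b→ n3
  n3 = a.0 | —a→ n1
Bisimilarity quotient blocks:
  B0 = {m0, n0}
  B1 = {m1, n1}
  B2 = {m3, n3}
  B3 = {m2, n2}
m0 ∈ B0, n0 ∈ B0 → same block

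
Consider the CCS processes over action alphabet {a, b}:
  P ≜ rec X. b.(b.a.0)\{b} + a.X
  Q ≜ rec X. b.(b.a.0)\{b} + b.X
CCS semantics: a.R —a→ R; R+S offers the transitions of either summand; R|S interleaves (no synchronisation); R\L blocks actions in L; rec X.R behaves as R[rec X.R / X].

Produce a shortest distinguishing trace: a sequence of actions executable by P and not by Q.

a

LTS(P): 2 reachable states
  p0 = rec X. b.(b.a.0)\{b} + a.X → --a--▸ p0, --b--▸ p1
  p1 = (b.a.0)\{b} → (no moves)
LTS(Q): 2 reachable states
  q0 = rec X. b.(b.a.0)\{b} + b.X → --b--▸ q0, --b--▸ q1
  q1 = (b.a.0)\{b} → (no moves)
Trace ⟨a⟩ through P, begin at {p0}:
  after a @ step 1: {p0}
  — P admits the full trace.
Trace ⟨a⟩ through Q, begin at {q0}:
  after a @ step 1: ∅  — Q cannot continue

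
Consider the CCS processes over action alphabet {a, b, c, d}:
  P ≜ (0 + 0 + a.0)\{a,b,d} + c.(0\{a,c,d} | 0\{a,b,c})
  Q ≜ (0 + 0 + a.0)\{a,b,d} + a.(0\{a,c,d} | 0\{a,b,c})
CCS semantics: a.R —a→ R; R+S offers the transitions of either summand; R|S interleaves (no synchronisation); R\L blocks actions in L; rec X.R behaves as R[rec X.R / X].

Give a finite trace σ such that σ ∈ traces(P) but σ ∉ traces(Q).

LTS(P): 2 reachable states
  p0 = (0 + 0 + a.0)\{a,b,d} + c.(0\{a,c,d} | 0\{a,b,c}) → =c=> p1
  p1 = 0\{a,c,d} | 0\{a,b,c} → ∅
LTS(Q): 2 reachable states
  q0 = (0 + 0 + a.0)\{a,b,d} + a.(0\{a,c,d} | 0\{a,b,c}) → =a=> q1
  q1 = 0\{a,c,d} | 0\{a,b,c} → ∅
Executing c from P (initial set {p0}):
  [1] c ⇒ {p1}
  — P admits the full trace.
Executing c from Q (initial set {q0}):
  [1] c ⇒ ∅ (Q stuck)

c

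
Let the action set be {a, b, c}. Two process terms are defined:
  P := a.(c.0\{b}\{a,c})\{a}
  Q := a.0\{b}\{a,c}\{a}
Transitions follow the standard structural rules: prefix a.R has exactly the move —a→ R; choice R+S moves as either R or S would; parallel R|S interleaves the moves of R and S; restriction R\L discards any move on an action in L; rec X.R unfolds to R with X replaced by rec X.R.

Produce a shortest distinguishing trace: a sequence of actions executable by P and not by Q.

Reachable graph of P (3 states):
  m0 = a.(c.0\{b}\{a,c})\{a} has moves =a=> m1
  m1 = (c.0\{b}\{a,c})\{a} has moves =c=> m2
  m2 = 0\{b}\{a,c}\{a} has moves ∅
Reachable graph of Q (2 states):
  n0 = a.0\{b}\{a,c}\{a} has moves =a=> n1
  n1 = 0\{b}\{a,c}\{a} has moves ∅
Executing ac from P (initial set {m0}):
  step 1 (a): {m1}
  step 2 (c): {m2}
  — P admits the full trace.
Executing ac from Q (initial set {n0}):
  step 1 (a): {n1}
  step 2 (c): no successor for Q

ac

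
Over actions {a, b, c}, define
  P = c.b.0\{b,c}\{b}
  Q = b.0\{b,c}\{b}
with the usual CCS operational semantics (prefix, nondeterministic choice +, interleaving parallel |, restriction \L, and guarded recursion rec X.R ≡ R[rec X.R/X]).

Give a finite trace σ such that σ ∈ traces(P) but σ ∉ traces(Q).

Reachable graph of P (3 states):
  u0 = c.b.0\{b,c}\{b} | -c-> u1
  u1 = b.0\{b,c}\{b} | -b-> u2
  u2 = 0\{b,c}\{b} | ∅
Reachable graph of Q (2 states):
  v0 = b.0\{b,c}\{b} | -b-> v1
  v1 = 0\{b,c}\{b} | ∅
Run σ = ⟨c⟩ on P: start {u0}
  step 1 (c): {u1}
  ✓ P
Run σ = ⟨c⟩ on Q: start {v0}
  step 1 (c): ∅  — Q cannot continue

c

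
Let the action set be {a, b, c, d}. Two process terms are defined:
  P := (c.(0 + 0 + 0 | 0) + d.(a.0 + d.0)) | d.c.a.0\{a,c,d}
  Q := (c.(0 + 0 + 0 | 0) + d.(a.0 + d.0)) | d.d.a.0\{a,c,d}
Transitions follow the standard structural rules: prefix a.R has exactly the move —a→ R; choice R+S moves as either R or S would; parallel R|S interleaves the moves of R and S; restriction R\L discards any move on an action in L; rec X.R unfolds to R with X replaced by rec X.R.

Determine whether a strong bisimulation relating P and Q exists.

LTS(P): 16 reachable states
  m0 = (c.(0 + 0 + 0 | 0) + d.(a.0 + d.0)) | d.c.a.0\{a,c,d} ⊢ —c→ m1, —d→ m2, —d→ m3
  m1 = (0 + 0 + 0 | 0) | d.c.a.0\{a,c,d} ⊢ —d→ m4
  m2 = (a.0 + d.0) | d.c.a.0\{a,c,d} ⊢ —a→ m5, —d→ m5, —d→ m6
  m3 = (c.(0 + 0 + 0 | 0) + d.(a.0 + d.0)) | c.a.0\{a,c,d} ⊢ —c→ m4, —c→ m7, —d→ m6
  m4 = (0 + 0 + 0 | 0) | c.a.0\{a,c,d} ⊢ —c→ m8
  m5 = 0 | d.c.a.0\{a,c,d} ⊢ —d→ m9
  m6 = (a.0 + d.0) | c.a.0\{a,c,d} ⊢ —a→ m9, —c→ m10, —d→ m9
  m7 = (c.(0 + 0 + 0 | 0) + d.(a.0 + d.0)) | a.0\{a,c,d} ⊢ —a→ m11, —c→ m8, —d→ m10
  m8 = (0 + 0 + 0 | 0) | a.0\{a,c,d} ⊢ —a→ m12
  m9 = 0 | c.a.0\{a,c,d} ⊢ —c→ m13
  m10 = (a.0 + d.0) | a.0\{a,c,d} ⊢ —a→ m13, —a→ m14, —d→ m13
  m11 = (c.(0 + 0 + 0 | 0) + d.(a.0 + d.0)) | 0\{a,c,d} ⊢ —c→ m12, —d→ m14
  m12 = (0 + 0 + 0 | 0) | 0\{a,c,d} ⊢ ·
  m13 = 0 | a.0\{a,c,d} ⊢ —a→ m15
  m14 = (a.0 + d.0) | 0\{a,c,d} ⊢ —a→ m15, —d→ m15
  m15 = 0 | 0\{a,c,d} ⊢ ·
LTS(Q): 16 reachable states
  n0 = (c.(0 + 0 + 0 | 0) + d.(a.0 + d.0)) | d.d.a.0\{a,c,d} ⊢ —c→ n1, —d→ n2, —d→ n3
  n1 = (0 + 0 + 0 | 0) | d.d.a.0\{a,c,d} ⊢ —d→ n4
  n2 = (a.0 + d.0) | d.d.a.0\{a,c,d} ⊢ —a→ n5, —d→ n5, —d→ n6
  n3 = (c.(0 + 0 + 0 | 0) + d.(a.0 + d.0)) | d.a.0\{a,c,d} ⊢ —c→ n4, —d→ n6, —d→ n7
  n4 = (0 + 0 + 0 | 0) | d.a.0\{a,c,d} ⊢ —d→ n8
  n5 = 0 | d.d.a.0\{a,c,d} ⊢ —d→ n9
  n6 = (a.0 + d.0) | d.a.0\{a,c,d} ⊢ —a→ n9, —d→ n10, —d→ n9
  n7 = (c.(0 + 0 + 0 | 0) + d.(a.0 + d.0)) | a.0\{a,c,d} ⊢ —a→ n11, —c→ n8, —d→ n10
  n8 = (0 + 0 + 0 | 0) | a.0\{a,c,d} ⊢ —a→ n12
  n9 = 0 | d.a.0\{a,c,d} ⊢ —d→ n13
  n10 = (a.0 + d.0) | a.0\{a,c,d} ⊢ —a→ n13, —a→ n14, —d→ n13
  n11 = (c.(0 + 0 + 0 | 0) + d.(a.0 + d.0)) | 0\{a,c,d} ⊢ —c→ n12, —d→ n14
  n12 = (0 + 0 + 0 | 0) | 0\{a,c,d} ⊢ ·
  n13 = 0 | a.0\{a,c,d} ⊢ —a→ n15
  n14 = (a.0 + d.0) | 0\{a,c,d} ⊢ —a→ n15, —d→ n15
  n15 = 0 | 0\{a,c,d} ⊢ ·
Bisimilarity quotient blocks:
  B0 = {m0}
  B1 = {m1, m5}
  B2 = {m4, m9}
  B3 = {m13, m8, n13, n8}
  B4 = {m12, m15, n12, n15}
  B5 = {m2}
  B6 = {m6}
  B7 = {m10, n10}
  B8 = {m14, n14}
  B9 = {m3}
  B10 = {m7, n7}
  B11 = {m11, n11}
  B12 = {n0}
  B13 = {n1, n5}
  B14 = {n4, n9}
  B15 = {n2}
  B16 = {n6}
  B17 = {n3}
m0 ∈ B0, n0 ∈ B12 → different blocks

P ≁ Q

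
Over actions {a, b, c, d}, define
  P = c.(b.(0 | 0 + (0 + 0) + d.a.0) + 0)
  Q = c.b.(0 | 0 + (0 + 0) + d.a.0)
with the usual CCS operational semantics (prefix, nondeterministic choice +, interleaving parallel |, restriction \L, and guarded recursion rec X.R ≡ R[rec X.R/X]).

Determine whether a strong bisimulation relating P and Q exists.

P's transition system — 5 states:
  u0 = c.(b.(0 | 0 + (0 + 0) + d.a.0) + 0) → —c→ u1
  u1 = b.(0 | 0 + (0 + 0) + d.a.0) + 0 → —b→ u2
  u2 = 0 | 0 + (0 + 0) + d.a.0 → —d→ u3
  u3 = a.0 → —a→ u4
  u4 = 0 → ∅
Q's transition system — 5 states:
  v0 = c.b.(0 | 0 + (0 + 0) + d.a.0) → —c→ v1
  v1 = b.(0 | 0 + (0 + 0) + d.a.0) → —b→ v2
  v2 = 0 | 0 + (0 + 0) + d.a.0 → —d→ v3
  v3 = a.0 → —a→ v4
  v4 = 0 → ∅
Bisimilarity quotient blocks:
  B0 = {u0, v0}
  B1 = {u1, v1}
  B2 = {u2, v2}
  B3 = {u3, v3}
  B4 = {u4, v4}
u0 ∈ B0, v0 ∈ B0 → same block

bisimilar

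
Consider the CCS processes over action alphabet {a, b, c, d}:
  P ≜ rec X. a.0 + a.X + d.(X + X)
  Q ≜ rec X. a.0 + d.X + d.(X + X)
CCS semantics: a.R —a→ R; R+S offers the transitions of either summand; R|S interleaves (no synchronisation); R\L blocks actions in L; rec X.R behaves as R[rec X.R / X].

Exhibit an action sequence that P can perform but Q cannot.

aa

LTS(P): 3 reachable states
  m0 = rec X. a.0 + a.X + d.(X + X) :: --a--▸ m0, --a--▸ m1, --d--▸ m2
  m1 = 0 :: deadlocked
  m2 = (rec X. a.0 + a.X + d.(X + X)) + (rec X. a.0 + a.X + d.(X + X)) :: --a--▸ m0, --a--▸ m1, --d--▸ m2
LTS(Q): 3 reachable states
  n0 = rec X. a.0 + d.X + d.(X + X) :: --a--▸ n1, --d--▸ n0, --d--▸ n2
  n1 = 0 :: deadlocked
  n2 = (rec X. a.0 + d.X + d.(X + X)) + (rec X. a.0 + d.X + d.(X + X)) :: --a--▸ n1, --d--▸ n0, --d--▸ n2
Run σ = ⟨aa⟩ on P: start {m0}
  [1] a ⇒ {m0, m1}
  [2] a ⇒ {m0, m1}
  P completes σ.
Run σ = ⟨aa⟩ on Q: start {n0}
  [1] a ⇒ {n1}
  [2] a ⇒ no successor for Q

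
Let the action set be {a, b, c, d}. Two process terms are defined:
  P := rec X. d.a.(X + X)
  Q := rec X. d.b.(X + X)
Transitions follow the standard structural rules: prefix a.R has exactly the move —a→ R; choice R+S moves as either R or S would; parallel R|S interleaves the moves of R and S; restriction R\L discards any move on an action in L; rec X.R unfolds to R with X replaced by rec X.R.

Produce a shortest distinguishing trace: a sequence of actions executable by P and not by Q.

da

Reachable graph of P (3 states):
  u0 = rec X. d.a.(X + X) | =d=> u1
  u1 = a.((rec X. d.a.(X + X)) + (rec X. d.a.(X + X))) | =a=> u2
  u2 = (rec X. d.a.(X + X)) + (rec X. d.a.(X + X)) | =d=> u1
Reachable graph of Q (3 states):
  v0 = rec X. d.b.(X + X) | =d=> v1
  v1 = b.((rec X. d.b.(X + X)) + (rec X. d.b.(X + X))) | =b=> v2
  v2 = (rec X. d.b.(X + X)) + (rec X. d.b.(X + X)) | =d=> v1
Trace ⟨da⟩ through P, begin at {u0}:
  [1] d ⇒ {u1}
  [2] a ⇒ {u2}
  ✓ P
Trace ⟨da⟩ through Q, begin at {v0}:
  [1] d ⇒ {v1}
  [2] a ⇒ no successor for Q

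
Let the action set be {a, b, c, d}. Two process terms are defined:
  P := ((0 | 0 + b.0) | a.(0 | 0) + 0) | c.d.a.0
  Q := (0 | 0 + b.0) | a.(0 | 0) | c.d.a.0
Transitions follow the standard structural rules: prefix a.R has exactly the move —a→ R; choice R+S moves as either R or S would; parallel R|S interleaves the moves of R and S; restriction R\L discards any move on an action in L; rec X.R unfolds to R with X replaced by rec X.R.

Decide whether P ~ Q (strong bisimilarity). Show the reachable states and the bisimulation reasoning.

bisimilar

P's transition system — 16 states:
  u0 = ((0 | 0 + b.0) | a.(0 | 0) + 0) | c.d.a.0 | --a--▸ u1, --b--▸ u2, --c--▸ u3
  u1 = (0 | 0 + b.0) | (0 | 0) | c.d.a.0 | --b--▸ u4, --c--▸ u5
  u2 = 0 | a.(0 | 0) | c.d.a.0 | --a--▸ u4, --c--▸ u6
  u3 = ((0 | 0 + b.0) | a.(0 | 0) + 0) | d.a.0 | --a--▸ u5, --b--▸ u6, --d--▸ u7
  u4 = 0 | (0 | 0) | c.d.a.0 | --c--▸ u8
  u5 = (0 | 0 + b.0) | (0 | 0) | d.a.0 | --b--▸ u8, --d--▸ u9
  u6 = 0 | a.(0 | 0) | d.a.0 | --a--▸ u8, --d--▸ u10
  u7 = ((0 | 0 + b.0) | a.(0 | 0) + 0) | a.0 | --a--▸ u11, --a--▸ u9, --b--▸ u10
  u8 = 0 | (0 | 0) | d.a.0 | --d--▸ u12
  u9 = (0 | 0 + b.0) | (0 | 0) | a.0 | --a--▸ u13, --b--▸ u12
  u10 = 0 | a.(0 | 0) | a.0 | --a--▸ u12, --a--▸ u14
  u11 = ((0 | 0 + b.0) | a.(0 | 0) + 0) | 0 | --a--▸ u13, --b--▸ u14
  u12 = 0 | (0 | 0) | a.0 | --a--▸ u15
  u13 = (0 | 0 + b.0) | (0 | 0) | 0 | --b--▸ u15
  u14 = 0 | a.(0 | 0) | 0 | --a--▸ u15
  u15 = 0 | (0 | 0) | 0 | deadlocked
Q's transition system — 16 states:
  v0 = (0 | 0 + b.0) | a.(0 | 0) | c.d.a.0 | --a--▸ v1, --b--▸ v2, --c--▸ v3
  v1 = (0 | 0 + b.0) | (0 | 0) | c.d.a.0 | --b--▸ v4, --c--▸ v5
  v2 = 0 | a.(0 | 0) | c.d.a.0 | --a--▸ v4, --c--▸ v6
  v3 = (0 | 0 + b.0) | a.(0 | 0) | d.a.0 | --a--▸ v5, --b--▸ v6, --d--▸ v7
  v4 = 0 | (0 | 0) | c.d.a.0 | --c--▸ v8
  v5 = (0 | 0 + b.0) | (0 | 0) | d.a.0 | --b--▸ v8, --d--▸ v9
  v6 = 0 | a.(0 | 0) | d.a.0 | --a--▸ v8, --d--▸ v10
  v7 = (0 | 0 + b.0) | a.(0 | 0) | a.0 | --a--▸ v11, --a--▸ v9, --b--▸ v10
  v8 = 0 | (0 | 0) | d.a.0 | --d--▸ v12
  v9 = (0 | 0 + b.0) | (0 | 0) | a.0 | --a--▸ v13, --b--▸ v12
  v10 = 0 | a.(0 | 0) | a.0 | --a--▸ v12, --a--▸ v14
  v11 = (0 | 0 + b.0) | a.(0 | 0) | 0 | --a--▸ v13, --b--▸ v14
  v12 = 0 | (0 | 0) | a.0 | --a--▸ v15
  v13 = (0 | 0 + b.0) | (0 | 0) | 0 | --b--▸ v15
  v14 = 0 | a.(0 | 0) | 0 | --a--▸ v15
  v15 = 0 | (0 | 0) | 0 | deadlocked
Coarsest stable partition (strong bisimilarity classes):
  B0 = {u0, v0}
  B1 = {u1, v1}
  B2 = {u4, v4}
  B3 = {u8, v8}
  B4 = {u12, u14, v12, v14}
  B5 = {u15, v15}
  B6 = {u5, v5}
  B7 = {u11, u9, v11, v9}
  B8 = {u13, v13}
  B9 = {u3, v3}
  B10 = {u7, v7}
  B11 = {u10, v10}
  B12 = {u6, v6}
  B13 = {u2, v2}
u0 ∈ B0, v0 ∈ B0 → same block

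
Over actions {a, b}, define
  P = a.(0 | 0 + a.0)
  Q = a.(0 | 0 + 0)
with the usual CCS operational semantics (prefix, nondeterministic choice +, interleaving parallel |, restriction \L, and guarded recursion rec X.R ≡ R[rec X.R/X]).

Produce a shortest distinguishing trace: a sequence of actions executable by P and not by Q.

aa

P's transition system — 3 states:
  m0 = a.(0 | 0 + a.0) :: =a=> m1
  m1 = 0 | 0 + a.0 :: =a=> m2
  m2 = 0 :: stopped
Q's transition system — 2 states:
  n0 = a.(0 | 0 + 0) :: =a=> n1
  n1 = 0 | 0 + 0 :: stopped
Run σ = ⟨aa⟩ on P: start {m0}
  step 1 (a): {m1}
  step 2 (a): {m2}
  P completes σ.
Run σ = ⟨aa⟩ on Q: start {n0}
  step 1 (a): {n1}
  step 2 (a): ∅  — Q cannot continue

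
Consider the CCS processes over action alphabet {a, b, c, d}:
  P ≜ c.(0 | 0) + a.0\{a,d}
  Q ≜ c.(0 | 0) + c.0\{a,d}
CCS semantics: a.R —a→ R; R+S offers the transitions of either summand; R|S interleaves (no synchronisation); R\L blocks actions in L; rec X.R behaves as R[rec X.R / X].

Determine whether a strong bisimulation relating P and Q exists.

not bisimilar

P's transition system — 3 states:
  m0 = c.(0 | 0) + a.0\{a,d} ⊢ -a-> m1, -c-> m2
  m1 = 0\{a,d} ⊢ ∅
  m2 = 0 | 0 ⊢ ∅
Q's transition system — 3 states:
  n0 = c.(0 | 0) + c.0\{a,d} ⊢ -c-> n1, -c-> n2
  n1 = 0 | 0 ⊢ ∅
  n2 = 0\{a,d} ⊢ ∅
Coarsest stable partition (strong bisimilarity classes):
  B0 = {m0}
  B1 = {m1, m2, n1, n2}
  B2 = {n0}
m0 ∈ B0, n0 ∈ B2 → different blocks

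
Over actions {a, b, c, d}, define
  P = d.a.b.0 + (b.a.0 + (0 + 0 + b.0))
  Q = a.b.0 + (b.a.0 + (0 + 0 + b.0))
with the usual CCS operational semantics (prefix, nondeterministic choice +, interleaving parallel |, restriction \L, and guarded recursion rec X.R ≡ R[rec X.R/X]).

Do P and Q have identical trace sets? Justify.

Reachable graph of P (5 states):
  m0 = d.a.b.0 + (b.a.0 + (0 + 0 + b.0)) ⊢ ··b··> m1, ··b··> m2, ··d··> m3
  m1 = 0 ⊢ stopped
  m2 = a.0 ⊢ ··a··> m1
  m3 = a.b.0 ⊢ ··a··> m4
  m4 = b.0 ⊢ ··b··> m1
Reachable graph of Q (4 states):
  n0 = a.b.0 + (b.a.0 + (0 + 0 + b.0)) ⊢ ··a··> n1, ··b··> n2, ··b··> n3
  n1 = b.0 ⊢ ··b··> n2
  n2 = 0 ⊢ stopped
  n3 = a.0 ⊢ ··a··> n2
Trace ⟨d⟩ through P, begin at {m0}:
  after d @ step 1: {m3}
  ✓ P
Trace ⟨d⟩ through Q, begin at {n0}:
  after d @ step 1: no successor for Q

trace-distinct — witness ⟨d⟩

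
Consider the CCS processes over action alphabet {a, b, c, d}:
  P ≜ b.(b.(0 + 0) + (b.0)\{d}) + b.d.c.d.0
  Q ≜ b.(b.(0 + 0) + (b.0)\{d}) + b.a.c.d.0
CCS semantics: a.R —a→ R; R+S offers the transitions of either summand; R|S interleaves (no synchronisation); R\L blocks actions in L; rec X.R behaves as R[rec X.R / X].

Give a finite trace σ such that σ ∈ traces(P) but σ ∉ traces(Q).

bd

P's transition system — 8 states:
  u0 = b.(b.(0 + 0) + (b.0)\{d}) + b.d.c.d.0 | =b=> u1, =b=> u2
  u1 = b.(0 + 0) + (b.0)\{d} | =b=> u3, =b=> u4
  u2 = d.c.d.0 | =d=> u5
  u3 = 0 + 0 | deadlocked
  u4 = 0\{d} | deadlocked
  u5 = c.d.0 | =c=> u6
  u6 = d.0 | =d=> u7
  u7 = 0 | deadlocked
Q's transition system — 8 states:
  v0 = b.(b.(0 + 0) + (b.0)\{d}) + b.a.c.d.0 | =b=> v1, =b=> v2
  v1 = a.c.d.0 | =a=> v3
  v2 = b.(0 + 0) + (b.0)\{d} | =b=> v4, =b=> v5
  v3 = c.d.0 | =c=> v6
  v4 = 0 + 0 | deadlocked
  v5 = 0\{d} | deadlocked
  v6 = d.0 | =d=> v7
  v7 = 0 | deadlocked
Trace ⟨bd⟩ through P, begin at {u0}:
  step 1 (b): {u1, u2}
  step 2 (d): {u5}
  P completes σ.
Trace ⟨bd⟩ through Q, begin at {v0}:
  step 1 (b): {v1, v2}
  step 2 (d): ∅ (Q stuck)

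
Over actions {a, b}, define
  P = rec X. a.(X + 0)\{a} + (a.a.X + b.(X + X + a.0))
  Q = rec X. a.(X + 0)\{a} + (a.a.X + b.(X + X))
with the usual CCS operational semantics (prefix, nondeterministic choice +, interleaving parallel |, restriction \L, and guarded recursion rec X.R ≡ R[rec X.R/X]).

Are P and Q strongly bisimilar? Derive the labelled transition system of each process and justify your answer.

P ≁ Q

LTS(P): 6 reachable states
  u0 = rec X. a.(X + 0)\{a} + (a.a.X + b.(X + X + a.0)) has moves ··a··> u1, ··a··> u2, ··b··> u3
  u1 = ((rec X. a.(X + 0)\{a} + (a.a.X + b.(X + X + a.0))) + 0)\{a} has moves ··b··> u4
  u2 = a.(rec X. a.(X + 0)\{a} + (a.a.X + b.(X + X + a.0))) has moves ··a··> u0
  u3 = (rec X. a.(X + 0)\{a} + (a.a.X + b.(X + X + a.0))) + (rec X. a.(X + 0)\{a} + (a.a.X + b.(X + X + a.0))) + a.0 has moves ··a··> u1, ··a··> u2, ··a··> u5, ··b··> u3
  u4 = ((rec X. a.(X + 0)\{a} + (a.a.X + b.(X + X + a.0))) + (rec X. a.(X + 0)\{a} + (a.a.X + b.(X + X + a.0))) + a.0)\{a} has moves ··b··> u4
  u5 = 0 has moves (no moves)
LTS(Q): 5 reachable states
  v0 = rec X. a.(X + 0)\{a} + (a.a.X + b.(X + X)) has moves ··a··> v1, ··a··> v2, ··b··> v3
  v1 = ((rec X. a.(X + 0)\{a} + (a.a.X + b.(X + X))) + 0)\{a} has moves ··b··> v4
  v2 = a.(rec X. a.(X + 0)\{a} + (a.a.X + b.(X + X))) has moves ··a··> v0
  v3 = (rec X. a.(X + 0)\{a} + (a.a.X + b.(X + X))) + (rec X. a.(X + 0)\{a} + (a.a.X + b.(X + X))) has moves ··a··> v1, ··a··> v2, ··b··> v3
  v4 = ((rec X. a.(X + 0)\{a} + (a.a.X + b.(X + X))) + (rec X. a.(X + 0)\{a} + (a.a.X + b.(X + X))))\{a} has moves ··b··> v4
Coarsest stable partition (strong bisimilarity classes):
  B0 = {u0}
  B1 = {u3}
  B2 = {u5}
  B3 = {u2}
  B4 = {u1, u4, v1, v4}
  B5 = {v0, v3}
  B6 = {v2}
u0 ∈ B0, v0 ∈ B5 → different blocks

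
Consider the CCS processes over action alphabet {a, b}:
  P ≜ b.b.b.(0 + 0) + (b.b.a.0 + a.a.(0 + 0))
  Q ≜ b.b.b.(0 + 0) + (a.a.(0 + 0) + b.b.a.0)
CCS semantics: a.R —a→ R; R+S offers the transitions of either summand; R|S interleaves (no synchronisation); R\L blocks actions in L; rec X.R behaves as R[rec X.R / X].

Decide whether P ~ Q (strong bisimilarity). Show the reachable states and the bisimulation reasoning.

bisimilar

Reachable graph of P (8 states):
  p0 = b.b.b.(0 + 0) + (b.b.a.0 + a.a.(0 + 0)) :: ··a··> p1, ··b··> p2, ··b··> p3
  p1 = a.(0 + 0) :: ··a··> p4
  p2 = b.a.0 :: ··b··> p5
  p3 = b.b.(0 + 0) :: ··b··> p6
  p4 = 0 + 0 :: stopped
  p5 = a.0 :: ··a··> p7
  p6 = b.(0 + 0) :: ··b··> p4
  p7 = 0 :: stopped
Reachable graph of Q (8 states):
  q0 = b.b.b.(0 + 0) + (a.a.(0 + 0) + b.b.a.0) :: ··a··> q1, ··b··> q2, ··b··> q3
  q1 = a.(0 + 0) :: ··a··> q4
  q2 = b.a.0 :: ··b··> q5
  q3 = b.b.(0 + 0) :: ··b··> q6
  q4 = 0 + 0 :: stopped
  q5 = a.0 :: ··a··> q7
  q6 = b.(0 + 0) :: ··b··> q4
  q7 = 0 :: stopped
Coarsest stable partition (strong bisimilarity classes):
  B0 = {p0, q0}
  B1 = {p3, q3}
  B2 = {p6, q6}
  B3 = {p4, p7, q4, q7}
  B4 = {p2, q2}
  B5 = {p1, p5, q1, q5}
p0 ∈ B0, q0 ∈ B0 → same block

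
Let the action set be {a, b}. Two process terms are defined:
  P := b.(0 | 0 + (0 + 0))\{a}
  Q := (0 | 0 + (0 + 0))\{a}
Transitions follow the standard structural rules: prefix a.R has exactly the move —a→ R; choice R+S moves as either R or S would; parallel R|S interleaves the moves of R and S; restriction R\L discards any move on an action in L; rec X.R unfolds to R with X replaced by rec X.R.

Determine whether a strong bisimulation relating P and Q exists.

P's transition system — 2 states:
  u0 = b.(0 | 0 + (0 + 0))\{a} | ··b··> u1
  u1 = (0 | 0 + (0 + 0))\{a} | (no moves)
Q's transition system — 1 states:
  v0 = (0 | 0 + (0 + 0))\{a} | (no moves)
Coarsest stable partition (strong bisimilarity classes):
  B0 = {u0}
  B1 = {u1, v0}
u0 ∈ B0, v0 ∈ B1 → different blocks

P ≁ Q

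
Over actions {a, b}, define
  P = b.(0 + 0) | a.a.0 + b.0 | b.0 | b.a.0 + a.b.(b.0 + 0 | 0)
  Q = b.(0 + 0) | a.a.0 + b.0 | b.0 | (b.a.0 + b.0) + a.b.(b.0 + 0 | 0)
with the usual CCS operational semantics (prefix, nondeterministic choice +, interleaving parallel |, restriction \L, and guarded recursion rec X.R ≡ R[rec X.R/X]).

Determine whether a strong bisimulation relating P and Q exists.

not bisimilar

Reachable graph of P (20 states):
  s0 = b.(0 + 0) | a.a.0 + b.0 | b.0 | b.a.0 + a.b.(b.0 + 0 | 0) has moves =a=> s1, =a=> s2, =b=> s3, =b=> s4, =b=> s5, =b=> s6
  s1 = b.(0 + 0) | a.0 has moves =a=> s7, =b=> s8
  s2 = b.(b.0 + 0 | 0) has moves =b=> s9
  s3 = (0 + 0) | a.a.0 has moves =a=> s8
  s4 = 0 | b.0 | b.a.0 has moves =b=> s10, =b=> s11
  s5 = b.0 | 0 | b.a.0 has moves =b=> s10, =b=> s12
  s6 = b.0 | b.0 | a.0 has moves =a=> s13, =b=> s11, =b=> s12
  s7 = b.(0 + 0) | 0 has moves =b=> s14
  s8 = (0 + 0) | a.0 has moves =a=> s14
  s9 = b.0 + 0 | 0 has moves =b=> s15
  s10 = 0 | 0 | b.a.0 has moves =b=> s16
  s11 = 0 | b.0 | a.0 has moves =a=> s17, =b=> s16
  s12 = b.0 | 0 | a.0 has moves =a=> s18, =b=> s16
  s13 = b.0 | b.0 | 0 has moves =b=> s17, =b=> s18
  s14 = (0 + 0) | 0 has moves deadlocked
  s15 = 0 has moves deadlocked
  s16 = 0 | 0 | a.0 has moves =a=> s19
  s17 = 0 | b.0 | 0 has moves =b=> s19
  s18 = b.0 | 0 | 0 has moves =b=> s19
  s19 = 0 | 0 | 0 has moves deadlocked
Reachable graph of Q (20 states):
  t0 = b.(0 + 0) | a.a.0 + b.0 | b.0 | (b.a.0 + b.0) + a.b.(b.0 + 0 | 0) has moves =a=> t1, =a=> t2, =b=> t3, =b=> t4, =b=> t5, =b=> t6, =b=> t7
  t1 = b.(0 + 0) | a.0 has moves =a=> t8, =b=> t9
  t2 = b.(b.0 + 0 | 0) has moves =b=> t10
  t3 = (0 + 0) | a.a.0 has moves =a=> t9
  t4 = 0 | b.0 | (b.a.0 + b.0) has moves =b=> t11, =b=> t12, =b=> t13
  t5 = b.0 | 0 | (b.a.0 + b.0) has moves =b=> t11, =b=> t14, =b=> t15
  t6 = b.0 | b.0 | 0 has moves =b=> t12, =b=> t14
  t7 = b.0 | b.0 | a.0 has moves =a=> t6, =b=> t13, =b=> t15
  t8 = b.(0 + 0) | 0 has moves =b=> t16
  t9 = (0 + 0) | a.0 has moves =a=> t16
  t10 = b.0 + 0 | 0 has moves =b=> t17
  t11 = 0 | 0 | (b.a.0 + b.0) has moves =b=> t18, =b=> t19
  t12 = 0 | b.0 | 0 has moves =b=> t18
  t13 = 0 | b.0 | a.0 has moves =a=> t12, =b=> t19
  t14 = b.0 | 0 | 0 has moves =b=> t18
  t15 = b.0 | 0 | a.0 has moves =a=> t14, =b=> t19
  t16 = (0 + 0) | 0 has moves deadlocked
  t17 = 0 has moves deadlocked
  t18 = 0 | 0 | 0 has moves deadlocked
  t19 = 0 | 0 | a.0 has moves =a=> t18
Bisimilarity quotient blocks:
  B0 = {s0}
  B1 = {s4, s5}
  B2 = {s10}
  B3 = {s16, s8, t19, t9}
  B4 = {s14, s15, s19, t16, t17, t18}
  B5 = {s1, s11, s12, t1, t13, t15}
  B6 = {s17, s18, s7, s9, t10, t12, t14, t8}
  B7 = {s13, s2, t2, t6}
  B8 = {s3, t3}
  B9 = {s6, t7}
  B10 = {t0}
  B11 = {t4, t5}
  B12 = {t11}
s0 ∈ B0, t0 ∈ B10 → different blocks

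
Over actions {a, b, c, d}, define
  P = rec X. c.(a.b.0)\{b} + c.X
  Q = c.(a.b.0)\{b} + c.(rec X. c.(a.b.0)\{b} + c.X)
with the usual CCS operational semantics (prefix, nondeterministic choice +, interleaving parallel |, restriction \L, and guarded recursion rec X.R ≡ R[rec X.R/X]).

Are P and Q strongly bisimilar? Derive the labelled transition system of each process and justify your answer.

LTS(P): 3 reachable states
  s0 = rec X. c.(a.b.0)\{b} + c.X :: -c-> s0, -c-> s1
  s1 = (a.b.0)\{b} :: -a-> s2
  s2 = (b.0)\{b} :: deadlocked
LTS(Q): 4 reachable states
  t0 = c.(a.b.0)\{b} + c.(rec X. c.(a.b.0)\{b} + c.X) :: -c-> t1, -c-> t2
  t1 = (a.b.0)\{b} :: -a-> t3
  t2 = rec X. c.(a.b.0)\{b} + c.X :: -c-> t1, -c-> t2
  t3 = (b.0)\{b} :: deadlocked
Partition-refinement fixed point:
  B0 = {s0, t0, t2}
  B1 = {s1, t1}
  B2 = {s2, t3}
s0 ∈ B0, t0 ∈ B0 → same block

P ~ Q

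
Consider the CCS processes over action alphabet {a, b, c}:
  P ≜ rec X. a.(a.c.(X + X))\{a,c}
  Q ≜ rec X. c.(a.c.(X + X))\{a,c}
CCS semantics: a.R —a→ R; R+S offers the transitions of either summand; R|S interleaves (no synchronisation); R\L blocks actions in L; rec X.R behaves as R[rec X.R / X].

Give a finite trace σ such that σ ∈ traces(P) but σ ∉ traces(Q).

a

Reachable graph of P (2 states):
  u0 = rec X. a.(a.c.(X + X))\{a,c} | --a--▸ u1
  u1 = (a.c.((rec X. a.(a.c.(X + X))\{a,c}) + (rec X. a.(a.c.(X + X))\{a,c})))\{a,c} | (no moves)
Reachable graph of Q (2 states):
  v0 = rec X. c.(a.c.(X + X))\{a,c} | --c--▸ v1
  v1 = (a.c.((rec X. c.(a.c.(X + X))\{a,c}) + (rec X. c.(a.c.(X + X))\{a,c})))\{a,c} | (no moves)
Executing a from P (initial set {u0}):
  step 1 (a): {u1}
  ✓ P
Executing a from Q (initial set {v0}):
  step 1 (a): no successor for Q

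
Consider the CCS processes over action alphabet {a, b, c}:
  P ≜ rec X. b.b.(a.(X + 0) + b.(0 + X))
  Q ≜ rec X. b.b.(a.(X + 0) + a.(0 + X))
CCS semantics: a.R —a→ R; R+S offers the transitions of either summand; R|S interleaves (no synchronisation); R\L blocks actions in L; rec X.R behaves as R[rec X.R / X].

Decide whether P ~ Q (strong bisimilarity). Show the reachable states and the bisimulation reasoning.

LTS(P): 5 reachable states
  s0 = rec X. b.b.(a.(X + 0) + b.(0 + X)) ⊢ ··b··> s1
  s1 = b.(a.((rec X. b.b.(a.(X + 0) + b.(0 + X))) + 0) + b.(0 + (rec X. b.b.(a.(X + 0) + b.(0 + X))))) ⊢ ··b··> s2
  s2 = a.((rec X. b.b.(a.(X + 0) + b.(0 + X))) + 0) + b.(0 + (rec X. b.b.(a.(X + 0) + b.(0 + X)))) ⊢ ··a··> s3, ··b··> s4
  s3 = (rec X. b.b.(a.(X + 0) + b.(0 + X))) + 0 ⊢ ··b··> s1
  s4 = 0 + (rec X. b.b.(a.(X + 0) + b.(0 + X))) ⊢ ··b··> s1
LTS(Q): 5 reachable states
  t0 = rec X. b.b.(a.(X + 0) + a.(0 + X)) ⊢ ··b··> t1
  t1 = b.(a.((rec X. b.b.(a.(X + 0) + a.(0 + X))) + 0) + a.(0 + (rec X. b.b.(a.(X + 0) + a.(0 + X))))) ⊢ ··b··> t2
  t2 = a.((rec X. b.b.(a.(X + 0) + a.(0 + X))) + 0) + a.(0 + (rec X. b.b.(a.(X + 0) + a.(0 + X)))) ⊢ ··a··> t3, ··a··> t4
  t3 = (rec X. b.b.(a.(X + 0) + a.(0 + X))) + 0 ⊢ ··b··> t1
  t4 = 0 + (rec X. b.b.(a.(X + 0) + a.(0 + X))) ⊢ ··b··> t1
Coarsest stable partition (strong bisimilarity classes):
  B0 = {s0, s3, s4}
  B1 = {s1}
  B2 = {s2}
  B3 = {t0, t3, t4}
  B4 = {t1}
  B5 = {t2}
s0 ∈ B0, t0 ∈ B3 → different blocks

NO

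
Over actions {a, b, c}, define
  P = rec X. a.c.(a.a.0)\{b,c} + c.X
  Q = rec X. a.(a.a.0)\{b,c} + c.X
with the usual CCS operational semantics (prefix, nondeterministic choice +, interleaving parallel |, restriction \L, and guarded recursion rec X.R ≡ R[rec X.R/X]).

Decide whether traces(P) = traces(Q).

traces(P) ≠ traces(Q) — witness ⟨ac⟩

P's transition system — 5 states:
  m0 = rec X. a.c.(a.a.0)\{b,c} + c.X has moves =a=> m1, =c=> m0
  m1 = c.(a.a.0)\{b,c} has moves =c=> m2
  m2 = (a.a.0)\{b,c} has moves =a=> m3
  m3 = (a.0)\{b,c} has moves =a=> m4
  m4 = 0\{b,c} has moves stopped
Q's transition system — 4 states:
  n0 = rec X. a.(a.a.0)\{b,c} + c.X has moves =a=> n1, =c=> n0
  n1 = (a.a.0)\{b,c} has moves =a=> n2
  n2 = (a.0)\{b,c} has moves =a=> n3
  n3 = 0\{b,c} has moves stopped
Trace ⟨ac⟩ through P, begin at {m0}:
  step 1 (a): {m1}
  step 2 (c): {m2}
  — P admits the full trace.
Trace ⟨ac⟩ through Q, begin at {n0}:
  step 1 (a): {n1}
  step 2 (c): ∅  — Q cannot continue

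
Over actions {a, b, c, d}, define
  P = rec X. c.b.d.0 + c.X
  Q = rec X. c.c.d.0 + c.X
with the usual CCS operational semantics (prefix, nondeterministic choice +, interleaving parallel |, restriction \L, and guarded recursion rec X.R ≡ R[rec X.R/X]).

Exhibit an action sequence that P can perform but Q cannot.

cb

Reachable graph of P (4 states):
  p0 = rec X. c.b.d.0 + c.X has moves =c=> p0, =c=> p1
  p1 = b.d.0 has moves =b=> p2
  p2 = d.0 has moves =d=> p3
  p3 = 0 has moves stopped
Reachable graph of Q (4 states):
  q0 = rec X. c.c.d.0 + c.X has moves =c=> q0, =c=> q1
  q1 = c.d.0 has moves =c=> q2
  q2 = d.0 has moves =d=> q3
  q3 = 0 has moves stopped
Executing cb from P (initial set {p0}):
  after c @ step 1: {p0, p1}
  after b @ step 2: {p2}
  ✓ P
Executing cb from Q (initial set {q0}):
  after c @ step 1: {q0, q1}
  after b @ step 2: no successor for Q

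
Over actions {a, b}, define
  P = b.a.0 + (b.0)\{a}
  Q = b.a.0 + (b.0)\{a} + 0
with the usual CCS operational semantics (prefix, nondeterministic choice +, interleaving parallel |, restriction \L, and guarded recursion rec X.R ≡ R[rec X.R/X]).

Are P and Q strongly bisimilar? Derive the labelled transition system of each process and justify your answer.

YES

Reachable graph of P (4 states):
  p0 = b.a.0 + (b.0)\{a} ⊢ --b--▸ p1, --b--▸ p2
  p1 = 0\{a} ⊢ ·
  p2 = a.0 ⊢ --a--▸ p3
  p3 = 0 ⊢ ·
Reachable graph of Q (4 states):
  q0 = b.a.0 + (b.0)\{a} + 0 ⊢ --b--▸ q1, --b--▸ q2
  q1 = 0\{a} ⊢ ·
  q2 = a.0 ⊢ --a--▸ q3
  q3 = 0 ⊢ ·
Coarsest stable partition (strong bisimilarity classes):
  B0 = {p0, q0}
  B1 = {p1, p3, q1, q3}
  B2 = {p2, q2}
p0 ∈ B0, q0 ∈ B0 → same block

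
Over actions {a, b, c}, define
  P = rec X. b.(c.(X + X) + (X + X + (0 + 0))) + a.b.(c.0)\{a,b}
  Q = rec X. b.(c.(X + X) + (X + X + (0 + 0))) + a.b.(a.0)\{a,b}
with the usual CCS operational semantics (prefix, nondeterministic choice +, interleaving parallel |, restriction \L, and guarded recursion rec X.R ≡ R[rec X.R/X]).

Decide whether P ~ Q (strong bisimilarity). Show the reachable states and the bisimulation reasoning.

NO

LTS(P): 6 reachable states
  u0 = rec X. b.(c.(X + X) + (X + X + (0 + 0))) + a.b.(c.0)\{a,b} | —a→ u1, —b→ u2
  u1 = b.(c.0)\{a,b} | —b→ u3
  u2 = c.((rec X. b.(c.(X + X) + (X + X + (0 + 0))) + a.b.(c.0)\{a,b}) + (rec X. b.(c.(X + X) + (X + X + (0 + 0))) + a.b.(c.0)\{a,b})) + ((rec X. b.(c.(X + X) + (X + X + (0 + 0))) + a.b.(c.0)\{a,b}) + (rec X. b.(c.(X + X) + (X + X + (0 + 0))) + a.b.(c.0)\{a,b}) + (0 + 0)) | —a→ u1, —b→ u2, —c→ u4
  u3 = (c.0)\{a,b} | —c→ u5
  u4 = (rec X. b.(c.(X + X) + (X + X + (0 + 0))) + a.b.(c.0)\{a,b}) + (rec X. b.(c.(X + X) + (X + X + (0 + 0))) + a.b.(c.0)\{a,b}) | —a→ u1, —b→ u2
  u5 = 0\{a,b} | ∅
LTS(Q): 5 reachable states
  v0 = rec X. b.(c.(X + X) + (X + X + (0 + 0))) + a.b.(a.0)\{a,b} | —a→ v1, —b→ v2
  v1 = b.(a.0)\{a,b} | —b→ v3
  v2 = c.((rec X. b.(c.(X + X) + (X + X + (0 + 0))) + a.b.(a.0)\{a,b}) + (rec X. b.(c.(X + X) + (X + X + (0 + 0))) + a.b.(a.0)\{a,b})) + ((rec X. b.(c.(X + X) + (X + X + (0 + 0))) + a.b.(a.0)\{a,b}) + (rec X. b.(c.(X + X) + (X + X + (0 + 0))) + a.b.(a.0)\{a,b}) + (0 + 0)) | —a→ v1, —b→ v2, —c→ v4
  v3 = (a.0)\{a,b} | ∅
  v4 = (rec X. b.(c.(X + X) + (X + X + (0 + 0))) + a.b.(a.0)\{a,b}) + (rec X. b.(c.(X + X) + (X + X + (0 + 0))) + a.b.(a.0)\{a,b}) | —a→ v1, —b→ v2
Coarsest stable partition (strong bisimilarity classes):
  B0 = {u0, u4}
  B1 = {u1}
  B2 = {u3}
  B3 = {u5, v3}
  B4 = {u2}
  B5 = {v0, v4}
  B6 = {v1}
  B7 = {v2}
u0 ∈ B0, v0 ∈ B5 → different blocks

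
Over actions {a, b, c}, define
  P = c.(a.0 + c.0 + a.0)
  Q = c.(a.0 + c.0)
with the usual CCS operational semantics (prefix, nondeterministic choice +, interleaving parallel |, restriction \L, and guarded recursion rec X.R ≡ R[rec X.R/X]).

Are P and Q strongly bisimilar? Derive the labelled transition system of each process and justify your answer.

P ~ Q

LTS(P): 3 reachable states
  m0 = c.(a.0 + c.0 + a.0) → -c-> m1
  m1 = a.0 + c.0 + a.0 → -a-> m2, -c-> m2
  m2 = 0 → ∅
LTS(Q): 3 reachable states
  n0 = c.(a.0 + c.0) → -c-> n1
  n1 = a.0 + c.0 → -a-> n2, -c-> n2
  n2 = 0 → ∅
Bisimilarity quotient blocks:
  B0 = {m0, n0}
  B1 = {m1, n1}
  B2 = {m2, n2}
m0 ∈ B0, n0 ∈ B0 → same block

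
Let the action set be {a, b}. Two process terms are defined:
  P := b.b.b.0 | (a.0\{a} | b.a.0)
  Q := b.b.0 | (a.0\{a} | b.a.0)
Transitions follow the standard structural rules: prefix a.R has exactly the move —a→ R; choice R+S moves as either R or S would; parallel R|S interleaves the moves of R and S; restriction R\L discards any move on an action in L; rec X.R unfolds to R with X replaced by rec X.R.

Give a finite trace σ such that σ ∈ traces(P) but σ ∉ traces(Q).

bbbb

Reachable graph of P (24 states):
  s0 = b.b.b.0 | (a.0\{a} | b.a.0) ⊢ —a→ s1, —b→ s2, —b→ s3
  s1 = b.b.b.0 | (0\{a} | b.a.0) ⊢ —b→ s4, —b→ s5
  s2 = b.b.0 | (a.0\{a} | b.a.0) ⊢ —a→ s4, —b→ s6, —b→ s7
  s3 = b.b.b.0 | (a.0\{a} | a.0) ⊢ —a→ s5, —a→ s8, —b→ s7
  s4 = b.b.0 | (0\{a} | b.a.0) ⊢ —b→ s10, —b→ s9
  s5 = b.b.b.0 | (0\{a} | a.0) ⊢ —a→ s11, —b→ s10
  s6 = b.0 | (a.0\{a} | b.a.0) ⊢ —a→ s9, —b→ s12, —b→ s13
  s7 = b.b.0 | (a.0\{a} | a.0) ⊢ —a→ s10, —a→ s14, —b→ s13
  s8 = b.b.b.0 | (a.0\{a} | 0) ⊢ —a→ s11, —b→ s14
  s9 = b.0 | (0\{a} | b.a.0) ⊢ —b→ s15, —b→ s16
  s10 = b.b.0 | (0\{a} | a.0) ⊢ —a→ s17, —b→ s16
  s11 = b.b.b.0 | (0\{a} | 0) ⊢ —b→ s17
  s12 = 0 | (a.0\{a} | b.a.0) ⊢ —a→ s15, —b→ s18
  s13 = b.0 | (a.0\{a} | a.0) ⊢ —a→ s16, —a→ s19, —b→ s18
  s14 = b.b.0 | (a.0\{a} | 0) ⊢ —a→ s17, —b→ s19
  s15 = 0 | (0\{a} | b.a.0) ⊢ —b→ s20
  s16 = b.0 | (0\{a} | a.0) ⊢ —a→ s21, —b→ s20
  s17 = b.b.0 | (0\{a} | 0) ⊢ —b→ s21
  s18 = 0 | (a.0\{a} | a.0) ⊢ —a→ s20, —a→ s22
  s19 = b.0 | (a.0\{a} | 0) ⊢ —a→ s21, —b→ s22
  s20 = 0 | (0\{a} | a.0) ⊢ —a→ s23
  s21 = b.0 | (0\{a} | 0) ⊢ —b→ s23
  s22 = 0 | (a.0\{a} | 0) ⊢ —a→ s23
  s23 = 0 | (0\{a} | 0) ⊢ (no moves)
Reachable graph of Q (18 states):
  t0 = b.b.0 | (a.0\{a} | b.a.0) ⊢ —a→ t1, —b→ t2, —b→ t3
  t1 = b.b.0 | (0\{a} | b.a.0) ⊢ —b→ t4, —b→ t5
  t2 = b.0 | (a.0\{a} | b.a.0) ⊢ —a→ t4, —b→ t6, —b→ t7
  t3 = b.b.0 | (a.0\{a} | a.0) ⊢ —a→ t5, —a→ t8, —b→ t7
  t4 = b.0 | (0\{a} | b.a.0) ⊢ —b→ t10, —b→ t9
  t5 = b.b.0 | (0\{a} | a.0) ⊢ —a→ t11, —b→ t10
  t6 = 0 | (a.0\{a} | b.a.0) ⊢ —a→ t9, —b→ t12
  t7 = b.0 | (a.0\{a} | a.0) ⊢ —a→ t10, —a→ t13, —b→ t12
  t8 = b.b.0 | (a.0\{a} | 0) ⊢ —a→ t11, —b→ t13
  t9 = 0 | (0\{a} | b.a.0) ⊢ —b→ t14
  t10 = b.0 | (0\{a} | a.0) ⊢ —a→ t15, —b→ t14
  t11 = b.b.0 | (0\{a} | 0) ⊢ —b→ t15
  t12 = 0 | (a.0\{a} | a.0) ⊢ —a→ t14, —a→ t16
  t13 = b.0 | (a.0\{a} | 0) ⊢ —a→ t15, —b→ t16
  t14 = 0 | (0\{a} | a.0) ⊢ —a→ t17
  t15 = b.0 | (0\{a} | 0) ⊢ —b→ t17
  t16 = 0 | (a.0\{a} | 0) ⊢ —a→ t17
  t17 = 0 | (0\{a} | 0) ⊢ (no moves)
Run σ = ⟨bbbb⟩ on P: start {s0}
  step 1 (b): {s2, s3}
  step 2 (b): {s6, s7}
  step 3 (b): {s12, s13}
  step 4 (b): {s18}
  ✓ P
Run σ = ⟨bbbb⟩ on Q: start {t0}
  step 1 (b): {t2, t3}
  step 2 (b): {t6, t7}
  step 3 (b): {t12}
  step 4 (b): no successor for Q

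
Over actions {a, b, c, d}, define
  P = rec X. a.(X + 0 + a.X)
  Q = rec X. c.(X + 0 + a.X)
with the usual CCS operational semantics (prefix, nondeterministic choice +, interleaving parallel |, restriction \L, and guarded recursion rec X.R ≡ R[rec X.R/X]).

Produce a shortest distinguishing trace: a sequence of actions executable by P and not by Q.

a

P's transition system — 2 states:
  u0 = rec X. a.(X + 0 + a.X) :: -a-> u1
  u1 = (rec X. a.(X + 0 + a.X)) + 0 + a.(rec X. a.(X + 0 + a.X)) :: -a-> u0, -a-> u1
Q's transition system — 2 states:
  v0 = rec X. c.(X + 0 + a.X) :: -c-> v1
  v1 = (rec X. c.(X + 0 + a.X)) + 0 + a.(rec X. c.(X + 0 + a.X)) :: -a-> v0, -c-> v1
Executing a from P (initial set {u0}):
  [1] a ⇒ {u1}
  P completes σ.
Executing a from Q (initial set {v0}):
  [1] a ⇒ no successor for Q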